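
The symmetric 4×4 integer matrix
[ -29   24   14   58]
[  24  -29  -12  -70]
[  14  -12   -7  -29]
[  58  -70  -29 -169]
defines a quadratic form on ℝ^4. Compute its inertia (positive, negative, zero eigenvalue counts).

step 0: pivot -29 → sign −
step 1: pivot -265/29 → sign −
step 2: pivot -59/265 → sign −
step 3: pivot -2/59 → sign −
signature = (0, 4, 0)

Answer: (0, 4, 0)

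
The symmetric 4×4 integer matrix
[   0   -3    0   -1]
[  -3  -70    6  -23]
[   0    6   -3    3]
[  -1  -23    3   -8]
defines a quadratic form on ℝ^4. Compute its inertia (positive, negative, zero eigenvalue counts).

step 0: pivot -70 → sign −
step 1: pivot 9/70 → sign +
step 2: pivot -3 → sign −
step 3: pivot -1/9 → sign −
signature = (1, 3, 0)

Answer: (1, 3, 0)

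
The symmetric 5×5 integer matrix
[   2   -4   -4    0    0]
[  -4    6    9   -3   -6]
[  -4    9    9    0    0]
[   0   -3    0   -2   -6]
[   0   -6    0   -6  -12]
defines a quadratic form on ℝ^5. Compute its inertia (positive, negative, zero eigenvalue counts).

step 0: pivot 2 → sign +
step 1: pivot -2 → sign −
step 2: pivot 3/2 → sign +
step 3: pivot 1 → sign +
step 4: row/col 4 already zero → sign 0
signature = (3, 1, 1)

Answer: (3, 1, 1)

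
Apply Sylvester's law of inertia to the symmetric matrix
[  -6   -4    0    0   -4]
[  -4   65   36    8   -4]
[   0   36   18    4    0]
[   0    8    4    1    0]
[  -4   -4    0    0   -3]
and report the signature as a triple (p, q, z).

Answer: (3, 2, 0)

Derivation:
step 0: pivot -6 → sign −
step 1: pivot 203/3 → sign +
step 2: pivot -234/203 → sign −
step 3: pivot 1/9 → sign +
step 4: pivot 1/13 → sign +
signature = (3, 2, 0)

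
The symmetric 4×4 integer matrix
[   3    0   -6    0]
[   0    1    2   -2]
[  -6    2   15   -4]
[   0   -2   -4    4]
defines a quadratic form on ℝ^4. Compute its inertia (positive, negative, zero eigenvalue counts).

Answer: (2, 1, 1)

Derivation:
step 0: pivot 3 → sign +
step 1: pivot 1 → sign +
step 2: pivot -1 → sign −
step 3: row/col 3 already zero → sign 0
signature = (2, 1, 1)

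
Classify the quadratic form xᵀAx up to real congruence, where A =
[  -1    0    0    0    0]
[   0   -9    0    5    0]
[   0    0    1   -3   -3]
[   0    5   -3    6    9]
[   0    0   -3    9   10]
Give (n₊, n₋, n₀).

step 0: pivot -1 → sign −
step 1: pivot -9 → sign −
step 2: pivot 1 → sign +
step 3: pivot -2/9 → sign −
step 4: pivot 1 → sign +
signature = (2, 3, 0)

Answer: (2, 3, 0)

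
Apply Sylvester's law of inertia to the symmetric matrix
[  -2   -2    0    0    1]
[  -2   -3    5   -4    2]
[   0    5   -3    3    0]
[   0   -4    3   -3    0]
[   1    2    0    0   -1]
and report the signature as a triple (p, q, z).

step 0: pivot -2 → sign −
step 1: pivot -1 → sign −
step 2: pivot 22 → sign +
step 3: pivot -3/22 → sign −
step 4: pivot -1/2 → sign −
signature = (1, 4, 0)

Answer: (1, 4, 0)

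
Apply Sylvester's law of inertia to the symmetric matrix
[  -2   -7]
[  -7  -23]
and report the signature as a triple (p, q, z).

Answer: (1, 1, 0)

Derivation:
step 0: pivot -2 → sign −
step 1: pivot 3/2 → sign +
signature = (1, 1, 0)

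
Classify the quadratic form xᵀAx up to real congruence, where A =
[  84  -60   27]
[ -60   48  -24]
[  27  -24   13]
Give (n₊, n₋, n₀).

step 0: pivot 84 → sign +
step 1: pivot 36/7 → sign +
step 2: row/col 2 already zero → sign 0
signature = (2, 0, 1)

Answer: (2, 0, 1)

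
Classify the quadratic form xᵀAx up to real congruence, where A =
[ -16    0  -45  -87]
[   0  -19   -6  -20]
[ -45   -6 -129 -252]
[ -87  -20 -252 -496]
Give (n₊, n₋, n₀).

Answer: (0, 4, 0)

Derivation:
step 0: pivot -16 → sign −
step 1: pivot -19 → sign −
step 2: pivot -165/304 → sign −
step 3: pivot -3/55 → sign −
signature = (0, 4, 0)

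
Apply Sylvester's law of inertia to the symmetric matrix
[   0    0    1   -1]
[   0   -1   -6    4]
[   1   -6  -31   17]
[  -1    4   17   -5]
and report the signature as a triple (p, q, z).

step 0: pivot -1 → sign −
step 1: pivot 5 → sign +
step 2: pivot -1/5 → sign −
step 3: pivot 2 → sign +
signature = (2, 2, 0)

Answer: (2, 2, 0)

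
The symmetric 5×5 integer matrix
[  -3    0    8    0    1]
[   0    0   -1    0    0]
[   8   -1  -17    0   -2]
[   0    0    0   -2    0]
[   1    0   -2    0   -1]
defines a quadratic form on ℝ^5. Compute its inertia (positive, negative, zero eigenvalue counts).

step 0: pivot -3 → sign −
step 1: pivot 13/3 → sign +
step 2: pivot -3/13 → sign −
step 3: pivot -2 → sign −
step 4: pivot -2/3 → sign −
signature = (1, 4, 0)

Answer: (1, 4, 0)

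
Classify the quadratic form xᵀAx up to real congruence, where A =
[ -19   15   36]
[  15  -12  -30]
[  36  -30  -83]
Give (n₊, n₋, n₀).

Answer: (1, 2, 0)

Derivation:
step 0: pivot -19 → sign −
step 1: pivot -3/19 → sign −
step 2: pivot 1 → sign +
signature = (1, 2, 0)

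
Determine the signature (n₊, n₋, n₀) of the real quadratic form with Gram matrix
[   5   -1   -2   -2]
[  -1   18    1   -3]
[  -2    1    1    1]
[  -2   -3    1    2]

Answer: (3, 0, 1)

Derivation:
step 0: pivot 5 → sign +
step 1: pivot 89/5 → sign +
step 2: pivot 16/89 → sign +
step 3: row/col 3 already zero → sign 0
signature = (3, 0, 1)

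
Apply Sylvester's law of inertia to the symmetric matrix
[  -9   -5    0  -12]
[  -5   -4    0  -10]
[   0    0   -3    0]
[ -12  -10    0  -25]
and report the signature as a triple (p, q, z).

Answer: (1, 3, 0)

Derivation:
step 0: pivot -9 → sign −
step 1: pivot -11/9 → sign −
step 2: pivot -3 → sign −
step 3: pivot 1/11 → sign +
signature = (1, 3, 0)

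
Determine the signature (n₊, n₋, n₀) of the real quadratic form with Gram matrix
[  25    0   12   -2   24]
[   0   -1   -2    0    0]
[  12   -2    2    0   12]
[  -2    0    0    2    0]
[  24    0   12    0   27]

Answer: (3, 2, 0)

Derivation:
step 0: pivot 25 → sign +
step 1: pivot -1 → sign −
step 2: pivot 6/25 → sign +
step 3: pivot -2 → sign −
step 4: pivot 3 → sign +
signature = (3, 2, 0)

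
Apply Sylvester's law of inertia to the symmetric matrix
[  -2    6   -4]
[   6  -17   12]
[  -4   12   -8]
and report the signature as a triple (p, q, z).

Answer: (1, 1, 1)

Derivation:
step 0: pivot -2 → sign −
step 1: pivot 1 → sign +
step 2: row/col 2 already zero → sign 0
signature = (1, 1, 1)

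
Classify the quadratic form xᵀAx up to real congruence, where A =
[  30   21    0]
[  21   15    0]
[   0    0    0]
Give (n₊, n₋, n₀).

step 0: pivot 30 → sign +
step 1: pivot 3/10 → sign +
step 2: row/col 2 already zero → sign 0
signature = (2, 0, 1)

Answer: (2, 0, 1)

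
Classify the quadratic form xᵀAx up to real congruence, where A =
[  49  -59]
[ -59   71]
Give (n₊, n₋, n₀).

Answer: (1, 1, 0)

Derivation:
step 0: pivot 49 → sign +
step 1: pivot -2/49 → sign −
signature = (1, 1, 0)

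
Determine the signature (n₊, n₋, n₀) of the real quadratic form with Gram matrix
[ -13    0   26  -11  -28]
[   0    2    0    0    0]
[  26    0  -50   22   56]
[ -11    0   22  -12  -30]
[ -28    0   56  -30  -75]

step 0: pivot -13 → sign −
step 1: pivot 2 → sign +
step 2: pivot 2 → sign +
step 3: pivot -35/13 → sign −
step 4: pivot 3/35 → sign +
signature = (3, 2, 0)

Answer: (3, 2, 0)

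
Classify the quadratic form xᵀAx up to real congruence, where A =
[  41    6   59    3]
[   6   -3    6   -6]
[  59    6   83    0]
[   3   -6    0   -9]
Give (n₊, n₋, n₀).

step 0: pivot 41 → sign +
step 1: pivot -159/41 → sign −
step 2: pivot -6/53 → sign −
step 3: pivot 3/2 → sign +
signature = (2, 2, 0)

Answer: (2, 2, 0)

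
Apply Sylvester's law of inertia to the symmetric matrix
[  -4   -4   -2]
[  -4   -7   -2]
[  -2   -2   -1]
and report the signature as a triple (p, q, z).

step 0: pivot -4 → sign −
step 1: pivot -3 → sign −
step 2: row/col 2 already zero → sign 0
signature = (0, 2, 1)

Answer: (0, 2, 1)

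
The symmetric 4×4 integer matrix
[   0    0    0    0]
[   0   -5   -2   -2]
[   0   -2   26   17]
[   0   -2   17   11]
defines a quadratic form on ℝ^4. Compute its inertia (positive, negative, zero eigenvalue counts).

Answer: (1, 2, 1)

Derivation:
step 0: pivot -5 → sign −
step 1: pivot 134/5 → sign +
step 2: pivot -3/134 → sign −
step 3: row/col 3 already zero → sign 0
signature = (1, 2, 1)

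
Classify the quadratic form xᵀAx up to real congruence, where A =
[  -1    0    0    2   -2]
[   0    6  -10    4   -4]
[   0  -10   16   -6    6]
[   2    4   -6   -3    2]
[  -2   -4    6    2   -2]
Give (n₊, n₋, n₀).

Answer: (1, 3, 1)

Derivation:
step 0: pivot -1 → sign −
step 1: pivot 6 → sign +
step 2: pivot -2/3 → sign −
step 3: pivot -1 → sign −
step 4: row/col 4 already zero → sign 0
signature = (1, 3, 1)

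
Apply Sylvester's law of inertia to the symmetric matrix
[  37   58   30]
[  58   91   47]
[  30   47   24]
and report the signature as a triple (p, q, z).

Answer: (2, 1, 0)

Derivation:
step 0: pivot 37 → sign +
step 1: pivot 3/37 → sign +
step 2: pivot -1/3 → sign −
signature = (2, 1, 0)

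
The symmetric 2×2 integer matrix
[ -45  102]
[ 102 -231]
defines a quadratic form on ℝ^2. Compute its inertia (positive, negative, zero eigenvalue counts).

Answer: (1, 1, 0)

Derivation:
step 0: pivot -45 → sign −
step 1: pivot 1/5 → sign +
signature = (1, 1, 0)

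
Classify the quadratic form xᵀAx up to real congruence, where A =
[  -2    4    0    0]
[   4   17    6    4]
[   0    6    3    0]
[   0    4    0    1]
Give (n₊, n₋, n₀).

Answer: (2, 2, 0)

Derivation:
step 0: pivot -2 → sign −
step 1: pivot 25 → sign +
step 2: pivot 39/25 → sign +
step 3: pivot -3/13 → sign −
signature = (2, 2, 0)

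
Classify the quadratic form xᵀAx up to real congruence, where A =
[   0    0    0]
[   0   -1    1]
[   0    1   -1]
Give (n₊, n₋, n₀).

Answer: (0, 1, 2)

Derivation:
step 0: pivot -1 → sign −
step 1: row/col 1 already zero → sign 0
step 2: row/col 2 already zero → sign 0
signature = (0, 1, 2)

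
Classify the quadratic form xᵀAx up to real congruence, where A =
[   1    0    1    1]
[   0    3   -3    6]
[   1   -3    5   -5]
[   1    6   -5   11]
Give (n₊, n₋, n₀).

step 0: pivot 1 → sign +
step 1: pivot 3 → sign +
step 2: pivot 1 → sign +
step 3: pivot -2 → sign −
signature = (3, 1, 0)

Answer: (3, 1, 0)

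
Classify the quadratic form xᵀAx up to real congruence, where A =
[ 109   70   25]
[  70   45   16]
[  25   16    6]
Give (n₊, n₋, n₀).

Answer: (3, 0, 0)

Derivation:
step 0: pivot 109 → sign +
step 1: pivot 5/109 → sign +
step 2: pivot 1/5 → sign +
signature = (3, 0, 0)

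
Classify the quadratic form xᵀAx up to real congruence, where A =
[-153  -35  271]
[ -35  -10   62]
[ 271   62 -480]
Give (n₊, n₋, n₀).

step 0: pivot -153 → sign −
step 1: pivot -305/153 → sign −
step 2: pivot 2/305 → sign +
signature = (1, 2, 0)

Answer: (1, 2, 0)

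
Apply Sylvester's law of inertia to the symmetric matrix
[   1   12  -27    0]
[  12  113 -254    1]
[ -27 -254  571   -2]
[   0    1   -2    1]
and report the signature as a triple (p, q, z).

step 0: pivot 1 → sign +
step 1: pivot -31 → sign −
step 2: pivot 2/31 → sign +
step 3: row/col 3 already zero → sign 0
signature = (2, 1, 1)

Answer: (2, 1, 1)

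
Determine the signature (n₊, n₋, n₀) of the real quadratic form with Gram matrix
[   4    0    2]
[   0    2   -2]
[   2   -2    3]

Answer: (2, 0, 1)

Derivation:
step 0: pivot 4 → sign +
step 1: pivot 2 → sign +
step 2: row/col 2 already zero → sign 0
signature = (2, 0, 1)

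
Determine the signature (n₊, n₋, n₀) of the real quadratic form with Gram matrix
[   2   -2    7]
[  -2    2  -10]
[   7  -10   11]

step 0: pivot 2 → sign +
step 1: pivot -27/2 → sign −
step 2: pivot 2/3 → sign +
signature = (2, 1, 0)

Answer: (2, 1, 0)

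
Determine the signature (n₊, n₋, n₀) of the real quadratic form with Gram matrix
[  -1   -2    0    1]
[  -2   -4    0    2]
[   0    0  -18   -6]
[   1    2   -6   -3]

Answer: (0, 2, 2)

Derivation:
step 0: pivot -1 → sign −
step 1: pivot -18 → sign −
step 2: row/col 2 already zero → sign 0
step 3: row/col 3 already zero → sign 0
signature = (0, 2, 2)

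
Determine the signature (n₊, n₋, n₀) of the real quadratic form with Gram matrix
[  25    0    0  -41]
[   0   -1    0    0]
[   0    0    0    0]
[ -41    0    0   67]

step 0: pivot 25 → sign +
step 1: pivot -1 → sign −
step 2: pivot -6/25 → sign −
step 3: row/col 3 already zero → sign 0
signature = (1, 2, 1)

Answer: (1, 2, 1)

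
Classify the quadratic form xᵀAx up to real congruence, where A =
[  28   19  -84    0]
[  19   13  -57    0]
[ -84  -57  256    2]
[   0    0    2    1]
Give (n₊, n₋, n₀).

Answer: (3, 0, 1)

Derivation:
step 0: pivot 28 → sign +
step 1: pivot 3/28 → sign +
step 2: pivot 4 → sign +
step 3: row/col 3 already zero → sign 0
signature = (3, 0, 1)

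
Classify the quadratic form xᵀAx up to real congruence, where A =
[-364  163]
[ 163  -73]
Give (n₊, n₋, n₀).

step 0: pivot -364 → sign −
step 1: pivot -3/364 → sign −
signature = (0, 2, 0)

Answer: (0, 2, 0)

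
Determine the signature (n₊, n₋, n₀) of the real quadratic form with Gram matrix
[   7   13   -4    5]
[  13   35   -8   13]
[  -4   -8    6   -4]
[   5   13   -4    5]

Answer: (3, 1, 0)

Derivation:
step 0: pivot 7 → sign +
step 1: pivot 76/7 → sign +
step 2: pivot 70/19 → sign +
step 3: pivot -3/35 → sign −
signature = (3, 1, 0)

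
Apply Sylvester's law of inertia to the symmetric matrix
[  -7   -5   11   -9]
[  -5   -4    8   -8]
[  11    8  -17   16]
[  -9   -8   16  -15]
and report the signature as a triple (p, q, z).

Answer: (1, 3, 0)

Derivation:
step 0: pivot -7 → sign −
step 1: pivot -3/7 → sign −
step 2: pivot 1/3 → sign +
step 3: pivot -3 → sign −
signature = (1, 3, 0)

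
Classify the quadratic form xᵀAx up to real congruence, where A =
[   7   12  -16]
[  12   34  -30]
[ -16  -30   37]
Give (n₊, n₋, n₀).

Answer: (2, 1, 0)

Derivation:
step 0: pivot 7 → sign +
step 1: pivot 94/7 → sign +
step 2: pivot -3/47 → sign −
signature = (2, 1, 0)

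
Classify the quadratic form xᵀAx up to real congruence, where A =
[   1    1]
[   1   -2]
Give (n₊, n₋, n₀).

Answer: (1, 1, 0)

Derivation:
step 0: pivot 1 → sign +
step 1: pivot -3 → sign −
signature = (1, 1, 0)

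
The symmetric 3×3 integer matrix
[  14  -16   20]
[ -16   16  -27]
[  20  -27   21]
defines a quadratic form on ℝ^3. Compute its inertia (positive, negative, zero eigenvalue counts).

Answer: (1, 2, 0)

Derivation:
step 0: pivot 14 → sign +
step 1: pivot -16/7 → sign −
step 2: pivot -1/16 → sign −
signature = (1, 2, 0)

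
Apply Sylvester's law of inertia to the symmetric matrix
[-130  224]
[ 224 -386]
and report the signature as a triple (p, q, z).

Answer: (0, 2, 0)

Derivation:
step 0: pivot -130 → sign −
step 1: pivot -2/65 → sign −
signature = (0, 2, 0)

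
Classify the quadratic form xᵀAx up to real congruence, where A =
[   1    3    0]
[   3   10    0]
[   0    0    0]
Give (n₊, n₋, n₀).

Answer: (2, 0, 1)

Derivation:
step 0: pivot 1 → sign +
step 1: pivot 1 → sign +
step 2: row/col 2 already zero → sign 0
signature = (2, 0, 1)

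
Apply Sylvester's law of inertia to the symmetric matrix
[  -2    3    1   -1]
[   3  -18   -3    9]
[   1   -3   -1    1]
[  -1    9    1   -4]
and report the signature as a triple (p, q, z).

Answer: (1, 3, 0)

Derivation:
step 0: pivot -2 → sign −
step 1: pivot -27/2 → sign −
step 2: pivot -1/3 → sign −
step 3: pivot 1 → sign +
signature = (1, 3, 0)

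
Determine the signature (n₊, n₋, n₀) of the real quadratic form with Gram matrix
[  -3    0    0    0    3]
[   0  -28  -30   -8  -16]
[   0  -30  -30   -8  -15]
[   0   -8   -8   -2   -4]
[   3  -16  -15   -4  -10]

step 0: pivot -3 → sign −
step 1: pivot -28 → sign −
step 2: pivot 15/7 → sign +
step 3: pivot 2/15 → sign +
step 4: row/col 4 already zero → sign 0
signature = (2, 2, 1)

Answer: (2, 2, 1)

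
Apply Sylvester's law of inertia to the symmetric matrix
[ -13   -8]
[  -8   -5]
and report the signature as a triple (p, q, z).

step 0: pivot -13 → sign −
step 1: pivot -1/13 → sign −
signature = (0, 2, 0)

Answer: (0, 2, 0)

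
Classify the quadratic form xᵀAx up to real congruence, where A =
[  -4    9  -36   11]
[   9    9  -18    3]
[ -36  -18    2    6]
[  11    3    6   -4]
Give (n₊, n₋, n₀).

Answer: (2, 2, 0)

Derivation:
step 0: pivot -4 → sign −
step 1: pivot 117/4 → sign +
step 2: pivot -118/13 → sign −
step 3: pivot 1/59 → sign +
signature = (2, 2, 0)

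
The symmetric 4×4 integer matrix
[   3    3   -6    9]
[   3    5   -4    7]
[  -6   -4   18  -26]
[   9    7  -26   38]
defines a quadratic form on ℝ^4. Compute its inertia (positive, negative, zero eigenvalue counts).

step 0: pivot 3 → sign +
step 1: pivot 2 → sign +
step 2: pivot 4 → sign +
step 3: row/col 3 already zero → sign 0
signature = (3, 0, 1)

Answer: (3, 0, 1)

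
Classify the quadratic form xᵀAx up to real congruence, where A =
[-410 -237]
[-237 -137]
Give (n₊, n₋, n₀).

step 0: pivot -410 → sign −
step 1: pivot -1/410 → sign −
signature = (0, 2, 0)

Answer: (0, 2, 0)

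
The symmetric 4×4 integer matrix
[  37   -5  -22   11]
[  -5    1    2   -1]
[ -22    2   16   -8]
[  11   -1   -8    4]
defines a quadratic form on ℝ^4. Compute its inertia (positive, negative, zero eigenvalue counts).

Answer: (2, 0, 2)

Derivation:
step 0: pivot 37 → sign +
step 1: pivot 12/37 → sign +
step 2: row/col 2 already zero → sign 0
step 3: row/col 3 already zero → sign 0
signature = (2, 0, 2)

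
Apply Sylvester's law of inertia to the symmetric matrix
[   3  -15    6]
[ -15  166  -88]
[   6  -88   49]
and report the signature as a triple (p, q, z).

step 0: pivot 3 → sign +
step 1: pivot 91 → sign +
step 2: pivot 3/91 → sign +
signature = (3, 0, 0)

Answer: (3, 0, 0)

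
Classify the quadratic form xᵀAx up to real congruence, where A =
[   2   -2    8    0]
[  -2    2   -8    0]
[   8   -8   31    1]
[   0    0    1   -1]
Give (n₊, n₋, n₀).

Answer: (1, 1, 2)

Derivation:
step 0: pivot 2 → sign +
step 1: pivot -1 → sign −
step 2: row/col 2 already zero → sign 0
step 3: row/col 3 already zero → sign 0
signature = (1, 1, 2)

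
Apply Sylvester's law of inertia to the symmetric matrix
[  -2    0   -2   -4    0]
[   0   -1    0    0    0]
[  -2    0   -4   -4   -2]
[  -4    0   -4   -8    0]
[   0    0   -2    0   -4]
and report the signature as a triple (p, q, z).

step 0: pivot -2 → sign −
step 1: pivot -1 → sign −
step 2: pivot -2 → sign −
step 3: pivot -2 → sign −
step 4: row/col 4 already zero → sign 0
signature = (0, 4, 1)

Answer: (0, 4, 1)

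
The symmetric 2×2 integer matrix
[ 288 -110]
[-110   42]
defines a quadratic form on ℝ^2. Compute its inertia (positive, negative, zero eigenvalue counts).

step 0: pivot 288 → sign +
step 1: pivot -1/72 → sign −
signature = (1, 1, 0)

Answer: (1, 1, 0)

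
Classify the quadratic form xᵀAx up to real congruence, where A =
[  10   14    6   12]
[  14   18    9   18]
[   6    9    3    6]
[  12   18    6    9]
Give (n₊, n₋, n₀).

step 0: pivot 10 → sign +
step 1: pivot -8/5 → sign −
step 2: pivot -3/8 → sign −
step 3: pivot -3 → sign −
signature = (1, 3, 0)

Answer: (1, 3, 0)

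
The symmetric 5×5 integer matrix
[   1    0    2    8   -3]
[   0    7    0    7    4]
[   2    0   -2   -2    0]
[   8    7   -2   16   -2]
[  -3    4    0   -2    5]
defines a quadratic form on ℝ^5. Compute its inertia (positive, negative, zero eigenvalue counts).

step 0: pivot 1 → sign +
step 1: pivot 7 → sign +
step 2: pivot -6 → sign −
step 3: pivot -1 → sign −
step 4: pivot -2/7 → sign −
signature = (2, 3, 0)

Answer: (2, 3, 0)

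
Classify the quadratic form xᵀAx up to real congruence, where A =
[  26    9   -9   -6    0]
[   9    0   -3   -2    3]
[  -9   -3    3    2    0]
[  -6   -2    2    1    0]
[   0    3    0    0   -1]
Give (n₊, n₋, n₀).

Answer: (2, 3, 0)

Derivation:
step 0: pivot 26 → sign +
step 1: pivot -81/26 → sign −
step 2: pivot -1/9 → sign −
step 3: pivot -1/3 → sign −
step 4: pivot 2 → sign +
signature = (2, 3, 0)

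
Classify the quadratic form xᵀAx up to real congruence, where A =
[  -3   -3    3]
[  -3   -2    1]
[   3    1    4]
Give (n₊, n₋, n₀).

Answer: (2, 1, 0)

Derivation:
step 0: pivot -3 → sign −
step 1: pivot 1 → sign +
step 2: pivot 3 → sign +
signature = (2, 1, 0)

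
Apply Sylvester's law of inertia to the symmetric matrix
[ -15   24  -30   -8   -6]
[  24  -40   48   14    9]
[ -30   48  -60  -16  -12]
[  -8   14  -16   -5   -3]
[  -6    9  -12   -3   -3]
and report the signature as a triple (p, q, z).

step 0: pivot -15 → sign −
step 1: pivot -8/5 → sign −
step 2: pivot 1/6 → sign +
step 3: pivot -3/4 → sign −
step 4: row/col 4 already zero → sign 0
signature = (1, 3, 1)

Answer: (1, 3, 1)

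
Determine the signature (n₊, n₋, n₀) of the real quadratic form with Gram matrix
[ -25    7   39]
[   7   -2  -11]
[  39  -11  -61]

Answer: (0, 2, 1)

Derivation:
step 0: pivot -25 → sign −
step 1: pivot -1/25 → sign −
step 2: row/col 2 already zero → sign 0
signature = (0, 2, 1)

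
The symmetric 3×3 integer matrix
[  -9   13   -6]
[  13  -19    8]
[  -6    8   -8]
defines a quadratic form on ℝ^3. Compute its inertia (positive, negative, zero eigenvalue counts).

step 0: pivot -9 → sign −
step 1: pivot -2/9 → sign −
step 2: pivot -2 → sign −
signature = (0, 3, 0)

Answer: (0, 3, 0)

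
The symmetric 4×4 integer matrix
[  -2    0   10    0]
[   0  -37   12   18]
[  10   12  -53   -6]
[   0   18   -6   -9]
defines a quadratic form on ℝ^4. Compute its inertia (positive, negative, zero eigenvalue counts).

Answer: (1, 3, 0)

Derivation:
step 0: pivot -2 → sign −
step 1: pivot -37 → sign −
step 2: pivot 33/37 → sign +
step 3: pivot -3/11 → sign −
signature = (1, 3, 0)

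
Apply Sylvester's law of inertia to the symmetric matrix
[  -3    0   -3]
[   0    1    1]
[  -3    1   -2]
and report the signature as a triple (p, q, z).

Answer: (1, 1, 1)

Derivation:
step 0: pivot -3 → sign −
step 1: pivot 1 → sign +
step 2: row/col 2 already zero → sign 0
signature = (1, 1, 1)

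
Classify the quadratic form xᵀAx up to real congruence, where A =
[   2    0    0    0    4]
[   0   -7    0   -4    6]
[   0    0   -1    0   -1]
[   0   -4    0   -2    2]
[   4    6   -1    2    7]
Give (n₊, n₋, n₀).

Answer: (2, 3, 0)

Derivation:
step 0: pivot 2 → sign +
step 1: pivot -7 → sign −
step 2: pivot -1 → sign −
step 3: pivot 2/7 → sign +
step 4: pivot -2 → sign −
signature = (2, 3, 0)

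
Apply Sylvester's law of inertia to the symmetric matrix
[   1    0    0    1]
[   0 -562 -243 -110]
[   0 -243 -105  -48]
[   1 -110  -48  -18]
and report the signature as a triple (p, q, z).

step 0: pivot 1 → sign +
step 1: pivot -562 → sign −
step 2: pivot 39/562 → sign +
step 3: pivot -3/13 → sign −
signature = (2, 2, 0)

Answer: (2, 2, 0)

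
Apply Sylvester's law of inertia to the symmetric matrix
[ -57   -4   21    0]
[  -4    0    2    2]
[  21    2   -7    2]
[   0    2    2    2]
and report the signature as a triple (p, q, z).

step 0: pivot -57 → sign −
step 1: pivot 16/57 → sign +
step 2: pivot -1/4 → sign −
step 3: row/col 3 already zero → sign 0
signature = (1, 2, 1)

Answer: (1, 2, 1)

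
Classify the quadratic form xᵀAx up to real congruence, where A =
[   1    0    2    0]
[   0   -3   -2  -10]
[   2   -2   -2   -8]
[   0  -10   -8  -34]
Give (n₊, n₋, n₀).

Answer: (1, 3, 0)

Derivation:
step 0: pivot 1 → sign +
step 1: pivot -3 → sign −
step 2: pivot -14/3 → sign −
step 3: pivot -2/7 → sign −
signature = (1, 3, 0)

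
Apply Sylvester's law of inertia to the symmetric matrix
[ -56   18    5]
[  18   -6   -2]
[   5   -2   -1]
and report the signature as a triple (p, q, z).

Answer: (1, 2, 0)

Derivation:
step 0: pivot -56 → sign −
step 1: pivot -3/14 → sign −
step 2: pivot 1/6 → sign +
signature = (1, 2, 0)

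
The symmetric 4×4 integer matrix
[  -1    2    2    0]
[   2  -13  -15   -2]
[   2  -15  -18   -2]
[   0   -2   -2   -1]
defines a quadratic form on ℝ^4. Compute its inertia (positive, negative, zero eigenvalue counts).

step 0: pivot -1 → sign −
step 1: pivot -9 → sign −
step 2: pivot -5/9 → sign −
step 3: pivot -1/5 → sign −
signature = (0, 4, 0)

Answer: (0, 4, 0)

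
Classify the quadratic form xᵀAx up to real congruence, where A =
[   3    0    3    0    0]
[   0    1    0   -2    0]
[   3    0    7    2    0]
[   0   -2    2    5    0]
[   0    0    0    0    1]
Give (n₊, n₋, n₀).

step 0: pivot 3 → sign +
step 1: pivot 1 → sign +
step 2: pivot 4 → sign +
step 3: pivot 1 → sign +
step 4: row/col 4 already zero → sign 0
signature = (4, 0, 1)

Answer: (4, 0, 1)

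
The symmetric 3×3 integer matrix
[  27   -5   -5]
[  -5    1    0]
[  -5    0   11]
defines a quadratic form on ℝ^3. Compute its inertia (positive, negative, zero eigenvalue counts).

Answer: (2, 1, 0)

Derivation:
step 0: pivot 27 → sign +
step 1: pivot 2/27 → sign +
step 2: pivot -3/2 → sign −
signature = (2, 1, 0)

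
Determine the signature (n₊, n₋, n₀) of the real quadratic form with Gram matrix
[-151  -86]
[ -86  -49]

step 0: pivot -151 → sign −
step 1: pivot -3/151 → sign −
signature = (0, 2, 0)

Answer: (0, 2, 0)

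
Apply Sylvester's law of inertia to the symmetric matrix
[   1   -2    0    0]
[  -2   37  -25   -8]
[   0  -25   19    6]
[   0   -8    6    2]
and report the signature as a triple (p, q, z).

Answer: (3, 0, 1)

Derivation:
step 0: pivot 1 → sign +
step 1: pivot 33 → sign +
step 2: pivot 2/33 → sign +
step 3: row/col 3 already zero → sign 0
signature = (3, 0, 1)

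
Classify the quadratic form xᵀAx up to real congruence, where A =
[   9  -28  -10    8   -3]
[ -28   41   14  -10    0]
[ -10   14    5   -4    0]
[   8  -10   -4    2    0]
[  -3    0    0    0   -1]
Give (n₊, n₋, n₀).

step 0: pivot 9 → sign +
step 1: pivot -415/9 → sign −
step 2: pivot 99/415 → sign +
step 3: pivot -2 → sign −
step 4: pivot -2/11 → sign −
signature = (2, 3, 0)

Answer: (2, 3, 0)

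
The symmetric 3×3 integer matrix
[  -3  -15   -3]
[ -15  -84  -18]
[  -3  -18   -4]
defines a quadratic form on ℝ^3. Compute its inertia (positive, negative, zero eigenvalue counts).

Answer: (0, 2, 1)

Derivation:
step 0: pivot -3 → sign −
step 1: pivot -9 → sign −
step 2: row/col 2 already zero → sign 0
signature = (0, 2, 1)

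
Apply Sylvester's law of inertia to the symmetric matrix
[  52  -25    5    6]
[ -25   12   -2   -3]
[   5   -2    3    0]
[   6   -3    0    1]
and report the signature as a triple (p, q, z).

Answer: (3, 1, 0)

Derivation:
step 0: pivot 52 → sign +
step 1: pivot -1/52 → sign −
step 2: pivot 11 → sign +
step 3: pivot 2/11 → sign +
signature = (3, 1, 0)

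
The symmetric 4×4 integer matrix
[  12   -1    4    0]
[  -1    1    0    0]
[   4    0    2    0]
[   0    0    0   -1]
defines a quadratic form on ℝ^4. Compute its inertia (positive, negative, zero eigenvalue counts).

Answer: (3, 1, 0)

Derivation:
step 0: pivot 12 → sign +
step 1: pivot 11/12 → sign +
step 2: pivot 6/11 → sign +
step 3: pivot -1 → sign −
signature = (3, 1, 0)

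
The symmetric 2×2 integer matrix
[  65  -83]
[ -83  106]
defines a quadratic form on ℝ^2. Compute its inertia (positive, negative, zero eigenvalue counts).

step 0: pivot 65 → sign +
step 1: pivot 1/65 → sign +
signature = (2, 0, 0)

Answer: (2, 0, 0)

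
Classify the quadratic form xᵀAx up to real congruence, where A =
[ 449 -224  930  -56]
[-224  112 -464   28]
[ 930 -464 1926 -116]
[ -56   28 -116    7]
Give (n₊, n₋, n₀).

Answer: (2, 1, 1)

Derivation:
step 0: pivot 449 → sign +
step 1: pivot 112/449 → sign +
step 2: pivot -2/7 → sign −
step 3: row/col 3 already zero → sign 0
signature = (2, 1, 1)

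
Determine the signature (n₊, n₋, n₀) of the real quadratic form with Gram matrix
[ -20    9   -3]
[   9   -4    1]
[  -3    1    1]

Answer: (1, 2, 0)

Derivation:
step 0: pivot -20 → sign −
step 1: pivot 1/20 → sign +
step 2: pivot -1 → sign −
signature = (1, 2, 0)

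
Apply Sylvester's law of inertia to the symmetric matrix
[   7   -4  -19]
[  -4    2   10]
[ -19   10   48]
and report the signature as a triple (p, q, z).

Answer: (1, 2, 0)

Derivation:
step 0: pivot 7 → sign +
step 1: pivot -2/7 → sign −
step 2: pivot -1 → sign −
signature = (1, 2, 0)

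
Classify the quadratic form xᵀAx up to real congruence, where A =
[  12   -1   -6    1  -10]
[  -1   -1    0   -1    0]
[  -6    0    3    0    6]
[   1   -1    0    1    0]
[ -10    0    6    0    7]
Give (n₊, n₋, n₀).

step 0: pivot 12 → sign +
step 1: pivot -13/12 → sign −
step 2: pivot 3/13 → sign +
step 3: pivot -2 → sign −
step 4: pivot -1 → sign −
signature = (2, 3, 0)

Answer: (2, 3, 0)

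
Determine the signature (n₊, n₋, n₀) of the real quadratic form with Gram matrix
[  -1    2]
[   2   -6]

Answer: (0, 2, 0)

Derivation:
step 0: pivot -1 → sign −
step 1: pivot -2 → sign −
signature = (0, 2, 0)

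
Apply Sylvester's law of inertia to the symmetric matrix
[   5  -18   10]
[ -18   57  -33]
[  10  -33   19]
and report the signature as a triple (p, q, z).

step 0: pivot 5 → sign +
step 1: pivot -39/5 → sign −
step 2: pivot 2/13 → sign +
signature = (2, 1, 0)

Answer: (2, 1, 0)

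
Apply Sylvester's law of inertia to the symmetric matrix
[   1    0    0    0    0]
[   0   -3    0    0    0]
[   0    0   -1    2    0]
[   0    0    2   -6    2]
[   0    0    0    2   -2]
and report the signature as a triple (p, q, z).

step 0: pivot 1 → sign +
step 1: pivot -3 → sign −
step 2: pivot -1 → sign −
step 3: pivot -2 → sign −
step 4: row/col 4 already zero → sign 0
signature = (1, 3, 1)

Answer: (1, 3, 1)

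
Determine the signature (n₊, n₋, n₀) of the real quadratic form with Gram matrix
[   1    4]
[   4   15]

Answer: (1, 1, 0)

Derivation:
step 0: pivot 1 → sign +
step 1: pivot -1 → sign −
signature = (1, 1, 0)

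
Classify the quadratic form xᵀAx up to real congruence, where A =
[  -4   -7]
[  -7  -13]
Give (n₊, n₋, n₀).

step 0: pivot -4 → sign −
step 1: pivot -3/4 → sign −
signature = (0, 2, 0)

Answer: (0, 2, 0)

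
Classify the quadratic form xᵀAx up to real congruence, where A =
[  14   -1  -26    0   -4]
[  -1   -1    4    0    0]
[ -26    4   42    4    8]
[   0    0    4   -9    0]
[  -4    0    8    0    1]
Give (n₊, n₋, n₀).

step 0: pivot 14 → sign +
step 1: pivot -15/14 → sign −
step 2: pivot -2 → sign −
step 3: pivot -1 → sign −
step 4: pivot -1/15 → sign −
signature = (1, 4, 0)

Answer: (1, 4, 0)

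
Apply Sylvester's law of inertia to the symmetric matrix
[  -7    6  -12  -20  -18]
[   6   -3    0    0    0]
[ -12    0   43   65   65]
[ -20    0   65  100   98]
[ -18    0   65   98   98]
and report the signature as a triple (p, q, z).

step 0: pivot -7 → sign −
step 1: pivot 15/7 → sign +
step 2: pivot 71/5 → sign +
step 3: pivot -25/71 → sign −
step 4: pivot -6/25 → sign −
signature = (2, 3, 0)

Answer: (2, 3, 0)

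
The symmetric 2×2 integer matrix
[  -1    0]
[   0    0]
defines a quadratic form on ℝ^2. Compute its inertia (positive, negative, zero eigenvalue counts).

step 0: pivot -1 → sign −
step 1: row/col 1 already zero → sign 0
signature = (0, 1, 1)

Answer: (0, 1, 1)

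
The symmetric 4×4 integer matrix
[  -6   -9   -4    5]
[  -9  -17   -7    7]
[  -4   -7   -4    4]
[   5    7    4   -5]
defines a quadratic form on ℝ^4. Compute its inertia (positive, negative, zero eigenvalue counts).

step 0: pivot -6 → sign −
step 1: pivot -7/2 → sign −
step 2: pivot -22/21 → sign −
step 3: pivot -3/22 → sign −
signature = (0, 4, 0)

Answer: (0, 4, 0)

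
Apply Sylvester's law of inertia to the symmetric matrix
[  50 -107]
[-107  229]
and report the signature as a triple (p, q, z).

Answer: (2, 0, 0)

Derivation:
step 0: pivot 50 → sign +
step 1: pivot 1/50 → sign +
signature = (2, 0, 0)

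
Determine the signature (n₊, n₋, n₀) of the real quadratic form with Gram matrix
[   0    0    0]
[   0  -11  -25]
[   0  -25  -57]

Answer: (0, 2, 1)

Derivation:
step 0: pivot -11 → sign −
step 1: pivot -2/11 → sign −
step 2: row/col 2 already zero → sign 0
signature = (0, 2, 1)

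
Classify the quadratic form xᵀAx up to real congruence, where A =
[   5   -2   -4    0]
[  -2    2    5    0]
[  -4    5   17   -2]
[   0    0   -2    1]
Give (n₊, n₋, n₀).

Answer: (4, 0, 0)

Derivation:
step 0: pivot 5 → sign +
step 1: pivot 6/5 → sign +
step 2: pivot 25/6 → sign +
step 3: pivot 1/25 → sign +
signature = (4, 0, 0)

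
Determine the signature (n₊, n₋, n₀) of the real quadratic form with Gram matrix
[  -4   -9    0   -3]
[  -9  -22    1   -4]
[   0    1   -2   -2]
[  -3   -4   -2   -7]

Answer: (0, 4, 0)

Derivation:
step 0: pivot -4 → sign −
step 1: pivot -7/4 → sign −
step 2: pivot -10/7 → sign −
step 3: pivot -3/10 → sign −
signature = (0, 4, 0)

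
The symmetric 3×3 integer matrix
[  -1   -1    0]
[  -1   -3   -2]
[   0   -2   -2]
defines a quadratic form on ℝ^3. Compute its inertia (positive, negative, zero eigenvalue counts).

Answer: (0, 2, 1)

Derivation:
step 0: pivot -1 → sign −
step 1: pivot -2 → sign −
step 2: row/col 2 already zero → sign 0
signature = (0, 2, 1)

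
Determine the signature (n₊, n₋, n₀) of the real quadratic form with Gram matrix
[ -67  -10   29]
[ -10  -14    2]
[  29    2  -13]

step 0: pivot -67 → sign −
step 1: pivot -838/67 → sign −
step 2: pivot -6/419 → sign −
signature = (0, 3, 0)

Answer: (0, 3, 0)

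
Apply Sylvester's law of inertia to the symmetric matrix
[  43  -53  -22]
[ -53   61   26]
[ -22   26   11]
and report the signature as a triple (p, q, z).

step 0: pivot 43 → sign +
step 1: pivot -186/43 → sign −
step 2: pivot 1/31 → sign +
signature = (2, 1, 0)

Answer: (2, 1, 0)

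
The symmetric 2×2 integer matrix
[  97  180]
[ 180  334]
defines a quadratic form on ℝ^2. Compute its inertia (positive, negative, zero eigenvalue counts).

Answer: (1, 1, 0)

Derivation:
step 0: pivot 97 → sign +
step 1: pivot -2/97 → sign −
signature = (1, 1, 0)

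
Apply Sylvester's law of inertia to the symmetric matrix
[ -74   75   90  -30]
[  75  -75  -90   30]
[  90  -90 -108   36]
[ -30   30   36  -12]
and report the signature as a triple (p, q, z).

step 0: pivot -74 → sign −
step 1: pivot 75/74 → sign +
step 2: row/col 2 already zero → sign 0
step 3: row/col 3 already zero → sign 0
signature = (1, 1, 2)

Answer: (1, 1, 2)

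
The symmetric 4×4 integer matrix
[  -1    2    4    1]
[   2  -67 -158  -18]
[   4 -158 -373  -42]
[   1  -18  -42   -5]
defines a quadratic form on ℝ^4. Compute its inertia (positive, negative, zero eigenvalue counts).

step 0: pivot -1 → sign −
step 1: pivot -63 → sign −
step 2: pivot 1/7 → sign +
step 3: row/col 3 already zero → sign 0
signature = (1, 2, 1)

Answer: (1, 2, 1)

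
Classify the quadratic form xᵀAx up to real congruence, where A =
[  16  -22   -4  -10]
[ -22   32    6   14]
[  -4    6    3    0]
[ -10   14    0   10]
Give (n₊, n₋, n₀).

Answer: (4, 0, 0)

Derivation:
step 0: pivot 16 → sign +
step 1: pivot 7/4 → sign +
step 2: pivot 13/7 → sign +
step 3: pivot 2/13 → sign +
signature = (4, 0, 0)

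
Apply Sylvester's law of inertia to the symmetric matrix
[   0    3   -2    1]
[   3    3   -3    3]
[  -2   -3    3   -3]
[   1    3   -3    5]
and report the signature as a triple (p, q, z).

step 0: pivot 3 → sign +
step 1: pivot -3 → sign −
step 2: pivot 1/3 → sign +
step 3: pivot 2 → sign +
signature = (3, 1, 0)

Answer: (3, 1, 0)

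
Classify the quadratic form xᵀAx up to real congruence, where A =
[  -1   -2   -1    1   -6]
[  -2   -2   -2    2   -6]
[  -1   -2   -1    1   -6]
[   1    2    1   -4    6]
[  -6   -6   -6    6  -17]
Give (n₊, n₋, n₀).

step 0: pivot -1 → sign −
step 1: pivot 2 → sign +
step 2: pivot -3 → sign −
step 3: pivot 1 → sign +
step 4: row/col 4 already zero → sign 0
signature = (2, 2, 1)

Answer: (2, 2, 1)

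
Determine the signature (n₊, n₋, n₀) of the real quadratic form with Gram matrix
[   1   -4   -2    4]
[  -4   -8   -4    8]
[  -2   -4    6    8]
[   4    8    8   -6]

Answer: (2, 1, 1)

Derivation:
step 0: pivot 1 → sign +
step 1: pivot -24 → sign −
step 2: pivot 8 → sign +
step 3: row/col 3 already zero → sign 0
signature = (2, 1, 1)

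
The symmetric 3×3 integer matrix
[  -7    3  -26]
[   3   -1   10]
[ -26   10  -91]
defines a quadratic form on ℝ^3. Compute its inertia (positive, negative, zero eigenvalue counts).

Answer: (2, 1, 0)

Derivation:
step 0: pivot -7 → sign −
step 1: pivot 2/7 → sign +
step 2: pivot 1 → sign +
signature = (2, 1, 0)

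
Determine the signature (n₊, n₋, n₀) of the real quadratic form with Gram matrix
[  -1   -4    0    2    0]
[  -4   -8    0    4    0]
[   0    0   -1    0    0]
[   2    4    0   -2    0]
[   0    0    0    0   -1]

Answer: (1, 3, 1)

Derivation:
step 0: pivot -1 → sign −
step 1: pivot 8 → sign +
step 2: pivot -1 → sign −
step 3: pivot -1 → sign −
step 4: row/col 4 already zero → sign 0
signature = (1, 3, 1)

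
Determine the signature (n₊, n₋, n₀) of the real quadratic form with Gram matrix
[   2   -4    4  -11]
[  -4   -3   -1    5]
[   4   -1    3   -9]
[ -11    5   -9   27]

Answer: (2, 2, 0)

Derivation:
step 0: pivot 2 → sign +
step 1: pivot -11 → sign −
step 2: pivot -6/11 → sign −
step 3: pivot 3/2 → sign +
signature = (2, 2, 0)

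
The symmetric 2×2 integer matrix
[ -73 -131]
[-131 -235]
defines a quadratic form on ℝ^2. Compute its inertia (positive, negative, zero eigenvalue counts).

step 0: pivot -73 → sign −
step 1: pivot 6/73 → sign +
signature = (1, 1, 0)

Answer: (1, 1, 0)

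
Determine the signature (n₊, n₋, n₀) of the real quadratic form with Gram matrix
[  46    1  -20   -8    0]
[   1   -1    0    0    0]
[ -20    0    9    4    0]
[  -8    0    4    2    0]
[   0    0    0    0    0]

Answer: (2, 2, 1)

Derivation:
step 0: pivot 46 → sign +
step 1: pivot -47/46 → sign −
step 2: pivot 23/47 → sign +
step 3: pivot -2/23 → sign −
step 4: row/col 4 already zero → sign 0
signature = (2, 2, 1)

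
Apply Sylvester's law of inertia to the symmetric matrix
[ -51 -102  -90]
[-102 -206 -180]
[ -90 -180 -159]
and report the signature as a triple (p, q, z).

Answer: (0, 3, 0)

Derivation:
step 0: pivot -51 → sign −
step 1: pivot -2 → sign −
step 2: pivot -3/17 → sign −
signature = (0, 3, 0)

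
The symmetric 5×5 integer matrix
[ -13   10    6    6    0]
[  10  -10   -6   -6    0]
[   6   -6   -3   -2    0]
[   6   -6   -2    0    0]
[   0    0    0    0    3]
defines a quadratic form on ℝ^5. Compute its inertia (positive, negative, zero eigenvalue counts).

Answer: (2, 3, 0)

Derivation:
step 0: pivot -13 → sign −
step 1: pivot -30/13 → sign −
step 2: pivot 3/5 → sign +
step 3: pivot -2/3 → sign −
step 4: pivot 3 → sign +
signature = (2, 3, 0)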